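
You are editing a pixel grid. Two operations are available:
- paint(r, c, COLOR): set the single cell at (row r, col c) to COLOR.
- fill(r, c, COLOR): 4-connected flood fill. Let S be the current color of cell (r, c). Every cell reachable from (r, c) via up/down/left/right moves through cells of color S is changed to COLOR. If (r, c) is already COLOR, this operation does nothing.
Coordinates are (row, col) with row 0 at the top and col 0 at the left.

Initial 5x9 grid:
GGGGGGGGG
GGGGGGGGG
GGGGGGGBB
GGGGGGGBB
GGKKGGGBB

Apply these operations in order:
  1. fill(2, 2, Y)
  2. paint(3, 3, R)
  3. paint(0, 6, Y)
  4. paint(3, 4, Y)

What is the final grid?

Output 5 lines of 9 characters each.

After op 1 fill(2,2,Y) [37 cells changed]:
YYYYYYYYY
YYYYYYYYY
YYYYYYYBB
YYYYYYYBB
YYKKYYYBB
After op 2 paint(3,3,R):
YYYYYYYYY
YYYYYYYYY
YYYYYYYBB
YYYRYYYBB
YYKKYYYBB
After op 3 paint(0,6,Y):
YYYYYYYYY
YYYYYYYYY
YYYYYYYBB
YYYRYYYBB
YYKKYYYBB
After op 4 paint(3,4,Y):
YYYYYYYYY
YYYYYYYYY
YYYYYYYBB
YYYRYYYBB
YYKKYYYBB

Answer: YYYYYYYYY
YYYYYYYYY
YYYYYYYBB
YYYRYYYBB
YYKKYYYBB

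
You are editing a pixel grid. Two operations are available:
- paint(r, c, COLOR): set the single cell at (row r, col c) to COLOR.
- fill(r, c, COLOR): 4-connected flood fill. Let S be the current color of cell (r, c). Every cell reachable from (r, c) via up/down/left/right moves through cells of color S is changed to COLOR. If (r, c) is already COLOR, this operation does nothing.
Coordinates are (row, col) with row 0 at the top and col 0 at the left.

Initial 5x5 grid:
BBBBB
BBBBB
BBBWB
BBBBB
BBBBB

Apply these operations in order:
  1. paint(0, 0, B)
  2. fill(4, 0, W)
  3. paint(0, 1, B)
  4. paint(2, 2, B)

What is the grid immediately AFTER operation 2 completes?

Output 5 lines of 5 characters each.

Answer: WWWWW
WWWWW
WWWWW
WWWWW
WWWWW

Derivation:
After op 1 paint(0,0,B):
BBBBB
BBBBB
BBBWB
BBBBB
BBBBB
After op 2 fill(4,0,W) [24 cells changed]:
WWWWW
WWWWW
WWWWW
WWWWW
WWWWW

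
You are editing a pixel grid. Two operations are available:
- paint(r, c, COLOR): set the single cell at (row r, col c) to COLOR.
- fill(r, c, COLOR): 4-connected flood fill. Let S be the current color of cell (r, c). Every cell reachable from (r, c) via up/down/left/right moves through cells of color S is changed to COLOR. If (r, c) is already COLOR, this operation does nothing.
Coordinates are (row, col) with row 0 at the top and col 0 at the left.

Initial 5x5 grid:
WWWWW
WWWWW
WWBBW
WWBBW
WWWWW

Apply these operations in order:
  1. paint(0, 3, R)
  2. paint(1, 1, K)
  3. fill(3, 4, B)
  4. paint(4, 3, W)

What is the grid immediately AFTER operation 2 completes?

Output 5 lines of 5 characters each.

Answer: WWWRW
WKWWW
WWBBW
WWBBW
WWWWW

Derivation:
After op 1 paint(0,3,R):
WWWRW
WWWWW
WWBBW
WWBBW
WWWWW
After op 2 paint(1,1,K):
WWWRW
WKWWW
WWBBW
WWBBW
WWWWW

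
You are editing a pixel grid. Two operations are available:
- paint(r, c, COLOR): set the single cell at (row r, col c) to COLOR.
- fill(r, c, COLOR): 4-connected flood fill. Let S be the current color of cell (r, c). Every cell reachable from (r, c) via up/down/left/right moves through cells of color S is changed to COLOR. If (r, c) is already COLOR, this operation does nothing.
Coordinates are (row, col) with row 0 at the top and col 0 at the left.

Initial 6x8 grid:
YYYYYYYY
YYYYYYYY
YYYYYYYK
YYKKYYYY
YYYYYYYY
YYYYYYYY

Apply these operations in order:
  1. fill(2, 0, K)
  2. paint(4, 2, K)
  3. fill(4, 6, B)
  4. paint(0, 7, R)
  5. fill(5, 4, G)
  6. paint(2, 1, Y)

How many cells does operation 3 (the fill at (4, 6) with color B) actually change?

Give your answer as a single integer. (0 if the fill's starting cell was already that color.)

After op 1 fill(2,0,K) [45 cells changed]:
KKKKKKKK
KKKKKKKK
KKKKKKKK
KKKKKKKK
KKKKKKKK
KKKKKKKK
After op 2 paint(4,2,K):
KKKKKKKK
KKKKKKKK
KKKKKKKK
KKKKKKKK
KKKKKKKK
KKKKKKKK
After op 3 fill(4,6,B) [48 cells changed]:
BBBBBBBB
BBBBBBBB
BBBBBBBB
BBBBBBBB
BBBBBBBB
BBBBBBBB

Answer: 48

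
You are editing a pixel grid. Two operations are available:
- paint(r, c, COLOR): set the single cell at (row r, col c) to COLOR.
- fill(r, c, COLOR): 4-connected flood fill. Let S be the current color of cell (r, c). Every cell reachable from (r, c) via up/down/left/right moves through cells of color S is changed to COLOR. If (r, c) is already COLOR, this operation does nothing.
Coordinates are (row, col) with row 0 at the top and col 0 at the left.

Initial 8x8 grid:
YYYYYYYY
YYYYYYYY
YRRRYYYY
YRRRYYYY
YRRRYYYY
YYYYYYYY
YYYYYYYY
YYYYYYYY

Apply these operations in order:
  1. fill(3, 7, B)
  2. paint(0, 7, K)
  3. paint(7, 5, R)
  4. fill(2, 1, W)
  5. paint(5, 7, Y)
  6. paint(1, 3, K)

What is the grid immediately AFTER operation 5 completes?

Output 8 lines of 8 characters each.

Answer: BBBBBBBK
BBBBBBBB
BWWWBBBB
BWWWBBBB
BWWWBBBB
BBBBBBBY
BBBBBBBB
BBBBBRBB

Derivation:
After op 1 fill(3,7,B) [55 cells changed]:
BBBBBBBB
BBBBBBBB
BRRRBBBB
BRRRBBBB
BRRRBBBB
BBBBBBBB
BBBBBBBB
BBBBBBBB
After op 2 paint(0,7,K):
BBBBBBBK
BBBBBBBB
BRRRBBBB
BRRRBBBB
BRRRBBBB
BBBBBBBB
BBBBBBBB
BBBBBBBB
After op 3 paint(7,5,R):
BBBBBBBK
BBBBBBBB
BRRRBBBB
BRRRBBBB
BRRRBBBB
BBBBBBBB
BBBBBBBB
BBBBBRBB
After op 4 fill(2,1,W) [9 cells changed]:
BBBBBBBK
BBBBBBBB
BWWWBBBB
BWWWBBBB
BWWWBBBB
BBBBBBBB
BBBBBBBB
BBBBBRBB
After op 5 paint(5,7,Y):
BBBBBBBK
BBBBBBBB
BWWWBBBB
BWWWBBBB
BWWWBBBB
BBBBBBBY
BBBBBBBB
BBBBBRBB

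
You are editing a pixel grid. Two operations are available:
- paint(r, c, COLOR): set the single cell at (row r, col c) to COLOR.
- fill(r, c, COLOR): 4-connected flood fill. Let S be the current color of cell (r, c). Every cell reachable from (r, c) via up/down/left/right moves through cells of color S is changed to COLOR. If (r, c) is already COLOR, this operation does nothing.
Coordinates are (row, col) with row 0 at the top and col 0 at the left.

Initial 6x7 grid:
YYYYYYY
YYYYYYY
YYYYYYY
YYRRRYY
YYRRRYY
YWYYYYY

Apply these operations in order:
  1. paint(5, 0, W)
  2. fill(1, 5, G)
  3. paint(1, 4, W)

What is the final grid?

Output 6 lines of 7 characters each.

After op 1 paint(5,0,W):
YYYYYYY
YYYYYYY
YYYYYYY
YYRRRYY
YYRRRYY
WWYYYYY
After op 2 fill(1,5,G) [34 cells changed]:
GGGGGGG
GGGGGGG
GGGGGGG
GGRRRGG
GGRRRGG
WWGGGGG
After op 3 paint(1,4,W):
GGGGGGG
GGGGWGG
GGGGGGG
GGRRRGG
GGRRRGG
WWGGGGG

Answer: GGGGGGG
GGGGWGG
GGGGGGG
GGRRRGG
GGRRRGG
WWGGGGG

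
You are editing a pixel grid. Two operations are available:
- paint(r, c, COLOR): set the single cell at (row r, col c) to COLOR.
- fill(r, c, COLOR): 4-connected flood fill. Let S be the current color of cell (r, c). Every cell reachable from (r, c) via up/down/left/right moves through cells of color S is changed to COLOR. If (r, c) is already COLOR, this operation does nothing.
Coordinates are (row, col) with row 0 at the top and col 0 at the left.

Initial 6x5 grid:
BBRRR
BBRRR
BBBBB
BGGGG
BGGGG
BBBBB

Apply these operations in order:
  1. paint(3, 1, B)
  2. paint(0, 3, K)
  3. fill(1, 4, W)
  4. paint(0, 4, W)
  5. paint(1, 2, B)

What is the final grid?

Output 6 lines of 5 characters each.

Answer: BBWKW
BBBWW
BBBBB
BBGGG
BGGGG
BBBBB

Derivation:
After op 1 paint(3,1,B):
BBRRR
BBRRR
BBBBB
BBGGG
BGGGG
BBBBB
After op 2 paint(0,3,K):
BBRKR
BBRRR
BBBBB
BBGGG
BGGGG
BBBBB
After op 3 fill(1,4,W) [5 cells changed]:
BBWKW
BBWWW
BBBBB
BBGGG
BGGGG
BBBBB
After op 4 paint(0,4,W):
BBWKW
BBWWW
BBBBB
BBGGG
BGGGG
BBBBB
After op 5 paint(1,2,B):
BBWKW
BBBWW
BBBBB
BBGGG
BGGGG
BBBBB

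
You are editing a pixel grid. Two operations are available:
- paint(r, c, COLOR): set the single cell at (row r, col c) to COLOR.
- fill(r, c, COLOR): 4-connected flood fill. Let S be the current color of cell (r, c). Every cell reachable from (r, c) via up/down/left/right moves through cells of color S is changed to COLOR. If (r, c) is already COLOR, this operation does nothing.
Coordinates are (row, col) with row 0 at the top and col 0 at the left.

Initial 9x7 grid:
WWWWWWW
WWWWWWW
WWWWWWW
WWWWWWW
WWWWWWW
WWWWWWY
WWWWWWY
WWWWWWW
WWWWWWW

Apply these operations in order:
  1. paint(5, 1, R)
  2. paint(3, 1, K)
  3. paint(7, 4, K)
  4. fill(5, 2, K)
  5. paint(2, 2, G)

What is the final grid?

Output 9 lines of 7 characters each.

Answer: KKKKKKK
KKKKKKK
KKGKKKK
KKKKKKK
KKKKKKK
KRKKKKY
KKKKKKY
KKKKKKK
KKKKKKK

Derivation:
After op 1 paint(5,1,R):
WWWWWWW
WWWWWWW
WWWWWWW
WWWWWWW
WWWWWWW
WRWWWWY
WWWWWWY
WWWWWWW
WWWWWWW
After op 2 paint(3,1,K):
WWWWWWW
WWWWWWW
WWWWWWW
WKWWWWW
WWWWWWW
WRWWWWY
WWWWWWY
WWWWWWW
WWWWWWW
After op 3 paint(7,4,K):
WWWWWWW
WWWWWWW
WWWWWWW
WKWWWWW
WWWWWWW
WRWWWWY
WWWWWWY
WWWWKWW
WWWWWWW
After op 4 fill(5,2,K) [58 cells changed]:
KKKKKKK
KKKKKKK
KKKKKKK
KKKKKKK
KKKKKKK
KRKKKKY
KKKKKKY
KKKKKKK
KKKKKKK
After op 5 paint(2,2,G):
KKKKKKK
KKKKKKK
KKGKKKK
KKKKKKK
KKKKKKK
KRKKKKY
KKKKKKY
KKKKKKK
KKKKKKK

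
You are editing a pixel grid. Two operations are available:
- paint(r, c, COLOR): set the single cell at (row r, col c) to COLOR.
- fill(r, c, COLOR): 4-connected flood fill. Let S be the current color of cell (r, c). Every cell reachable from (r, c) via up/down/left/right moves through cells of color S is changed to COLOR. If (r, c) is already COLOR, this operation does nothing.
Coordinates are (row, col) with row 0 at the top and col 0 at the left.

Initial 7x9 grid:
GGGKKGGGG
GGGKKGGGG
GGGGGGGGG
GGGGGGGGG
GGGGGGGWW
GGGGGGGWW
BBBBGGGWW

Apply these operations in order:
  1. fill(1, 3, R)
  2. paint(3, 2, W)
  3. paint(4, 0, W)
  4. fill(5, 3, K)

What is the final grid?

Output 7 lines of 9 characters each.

After op 1 fill(1,3,R) [4 cells changed]:
GGGRRGGGG
GGGRRGGGG
GGGGGGGGG
GGGGGGGGG
GGGGGGGWW
GGGGGGGWW
BBBBGGGWW
After op 2 paint(3,2,W):
GGGRRGGGG
GGGRRGGGG
GGGGGGGGG
GGWGGGGGG
GGGGGGGWW
GGGGGGGWW
BBBBGGGWW
After op 3 paint(4,0,W):
GGGRRGGGG
GGGRRGGGG
GGGGGGGGG
GGWGGGGGG
WGGGGGGWW
GGGGGGGWW
BBBBGGGWW
After op 4 fill(5,3,K) [47 cells changed]:
KKKRRKKKK
KKKRRKKKK
KKKKKKKKK
KKWKKKKKK
WKKKKKKWW
KKKKKKKWW
BBBBKKKWW

Answer: KKKRRKKKK
KKKRRKKKK
KKKKKKKKK
KKWKKKKKK
WKKKKKKWW
KKKKKKKWW
BBBBKKKWW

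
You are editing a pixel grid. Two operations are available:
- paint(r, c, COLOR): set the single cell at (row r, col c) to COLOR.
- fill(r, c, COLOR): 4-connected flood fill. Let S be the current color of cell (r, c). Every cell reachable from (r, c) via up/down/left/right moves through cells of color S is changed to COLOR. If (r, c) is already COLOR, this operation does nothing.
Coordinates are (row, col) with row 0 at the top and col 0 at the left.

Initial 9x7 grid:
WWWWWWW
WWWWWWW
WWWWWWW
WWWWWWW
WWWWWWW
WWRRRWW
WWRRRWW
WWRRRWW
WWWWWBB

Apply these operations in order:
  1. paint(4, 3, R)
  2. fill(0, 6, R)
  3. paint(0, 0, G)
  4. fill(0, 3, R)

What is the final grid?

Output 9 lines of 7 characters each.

After op 1 paint(4,3,R):
WWWWWWW
WWWWWWW
WWWWWWW
WWWWWWW
WWWRWWW
WWRRRWW
WWRRRWW
WWRRRWW
WWWWWBB
After op 2 fill(0,6,R) [51 cells changed]:
RRRRRRR
RRRRRRR
RRRRRRR
RRRRRRR
RRRRRRR
RRRRRRR
RRRRRRR
RRRRRRR
RRRRRBB
After op 3 paint(0,0,G):
GRRRRRR
RRRRRRR
RRRRRRR
RRRRRRR
RRRRRRR
RRRRRRR
RRRRRRR
RRRRRRR
RRRRRBB
After op 4 fill(0,3,R) [0 cells changed]:
GRRRRRR
RRRRRRR
RRRRRRR
RRRRRRR
RRRRRRR
RRRRRRR
RRRRRRR
RRRRRRR
RRRRRBB

Answer: GRRRRRR
RRRRRRR
RRRRRRR
RRRRRRR
RRRRRRR
RRRRRRR
RRRRRRR
RRRRRRR
RRRRRBB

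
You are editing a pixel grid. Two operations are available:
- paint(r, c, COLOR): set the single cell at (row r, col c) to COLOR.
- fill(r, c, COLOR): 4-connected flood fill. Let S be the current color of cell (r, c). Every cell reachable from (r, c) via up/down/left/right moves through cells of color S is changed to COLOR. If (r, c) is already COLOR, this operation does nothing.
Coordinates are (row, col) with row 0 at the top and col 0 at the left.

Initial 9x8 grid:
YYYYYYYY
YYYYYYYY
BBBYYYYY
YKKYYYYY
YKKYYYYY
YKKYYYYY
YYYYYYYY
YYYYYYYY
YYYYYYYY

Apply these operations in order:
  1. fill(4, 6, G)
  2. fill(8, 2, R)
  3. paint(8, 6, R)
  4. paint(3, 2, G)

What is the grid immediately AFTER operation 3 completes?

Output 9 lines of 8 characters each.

Answer: RRRRRRRR
RRRRRRRR
BBBRRRRR
RKKRRRRR
RKKRRRRR
RKKRRRRR
RRRRRRRR
RRRRRRRR
RRRRRRRR

Derivation:
After op 1 fill(4,6,G) [63 cells changed]:
GGGGGGGG
GGGGGGGG
BBBGGGGG
GKKGGGGG
GKKGGGGG
GKKGGGGG
GGGGGGGG
GGGGGGGG
GGGGGGGG
After op 2 fill(8,2,R) [63 cells changed]:
RRRRRRRR
RRRRRRRR
BBBRRRRR
RKKRRRRR
RKKRRRRR
RKKRRRRR
RRRRRRRR
RRRRRRRR
RRRRRRRR
After op 3 paint(8,6,R):
RRRRRRRR
RRRRRRRR
BBBRRRRR
RKKRRRRR
RKKRRRRR
RKKRRRRR
RRRRRRRR
RRRRRRRR
RRRRRRRR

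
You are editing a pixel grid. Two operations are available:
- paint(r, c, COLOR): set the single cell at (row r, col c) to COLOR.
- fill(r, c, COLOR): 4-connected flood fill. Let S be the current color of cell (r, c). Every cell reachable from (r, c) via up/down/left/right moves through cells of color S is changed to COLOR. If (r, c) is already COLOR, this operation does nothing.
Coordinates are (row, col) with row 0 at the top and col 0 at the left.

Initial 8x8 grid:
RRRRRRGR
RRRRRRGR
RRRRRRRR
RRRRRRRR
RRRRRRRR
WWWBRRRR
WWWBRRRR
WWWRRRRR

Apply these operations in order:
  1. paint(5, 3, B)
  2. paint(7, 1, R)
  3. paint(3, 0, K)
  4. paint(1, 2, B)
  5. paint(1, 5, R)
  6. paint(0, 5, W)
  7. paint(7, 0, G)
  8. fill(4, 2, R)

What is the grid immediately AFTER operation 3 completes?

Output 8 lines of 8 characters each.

Answer: RRRRRRGR
RRRRRRGR
RRRRRRRR
KRRRRRRR
RRRRRRRR
WWWBRRRR
WWWBRRRR
WRWRRRRR

Derivation:
After op 1 paint(5,3,B):
RRRRRRGR
RRRRRRGR
RRRRRRRR
RRRRRRRR
RRRRRRRR
WWWBRRRR
WWWBRRRR
WWWRRRRR
After op 2 paint(7,1,R):
RRRRRRGR
RRRRRRGR
RRRRRRRR
RRRRRRRR
RRRRRRRR
WWWBRRRR
WWWBRRRR
WRWRRRRR
After op 3 paint(3,0,K):
RRRRRRGR
RRRRRRGR
RRRRRRRR
KRRRRRRR
RRRRRRRR
WWWBRRRR
WWWBRRRR
WRWRRRRR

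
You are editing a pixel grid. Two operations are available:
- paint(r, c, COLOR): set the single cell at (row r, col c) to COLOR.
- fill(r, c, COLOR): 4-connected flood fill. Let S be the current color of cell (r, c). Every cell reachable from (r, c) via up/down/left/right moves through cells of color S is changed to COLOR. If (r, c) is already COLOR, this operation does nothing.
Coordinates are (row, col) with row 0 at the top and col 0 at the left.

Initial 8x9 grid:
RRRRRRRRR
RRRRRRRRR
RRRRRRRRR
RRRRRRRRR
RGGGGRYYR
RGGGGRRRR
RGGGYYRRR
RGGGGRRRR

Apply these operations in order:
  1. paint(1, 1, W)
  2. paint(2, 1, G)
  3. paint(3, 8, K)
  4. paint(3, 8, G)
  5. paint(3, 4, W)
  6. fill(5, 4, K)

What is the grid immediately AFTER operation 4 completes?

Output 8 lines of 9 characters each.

After op 1 paint(1,1,W):
RRRRRRRRR
RWRRRRRRR
RRRRRRRRR
RRRRRRRRR
RGGGGRYYR
RGGGGRRRR
RGGGYYRRR
RGGGGRRRR
After op 2 paint(2,1,G):
RRRRRRRRR
RWRRRRRRR
RGRRRRRRR
RRRRRRRRR
RGGGGRYYR
RGGGGRRRR
RGGGYYRRR
RGGGGRRRR
After op 3 paint(3,8,K):
RRRRRRRRR
RWRRRRRRR
RGRRRRRRR
RRRRRRRRK
RGGGGRYYR
RGGGGRRRR
RGGGYYRRR
RGGGGRRRR
After op 4 paint(3,8,G):
RRRRRRRRR
RWRRRRRRR
RGRRRRRRR
RRRRRRRRG
RGGGGRYYR
RGGGGRRRR
RGGGYYRRR
RGGGGRRRR

Answer: RRRRRRRRR
RWRRRRRRR
RGRRRRRRR
RRRRRRRRG
RGGGGRYYR
RGGGGRRRR
RGGGYYRRR
RGGGGRRRR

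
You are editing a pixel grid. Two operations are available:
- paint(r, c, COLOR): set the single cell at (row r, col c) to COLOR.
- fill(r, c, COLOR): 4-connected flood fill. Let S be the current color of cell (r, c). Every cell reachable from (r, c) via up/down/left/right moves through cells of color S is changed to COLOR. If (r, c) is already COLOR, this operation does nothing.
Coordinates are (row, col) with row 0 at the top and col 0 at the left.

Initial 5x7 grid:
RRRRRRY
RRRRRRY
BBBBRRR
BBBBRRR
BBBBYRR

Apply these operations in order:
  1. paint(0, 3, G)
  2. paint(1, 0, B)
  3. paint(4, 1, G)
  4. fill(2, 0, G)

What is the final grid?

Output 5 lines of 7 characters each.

Answer: RRRGRRY
GRRRRRY
GGGGRRR
GGGGRRR
GGGGYRR

Derivation:
After op 1 paint(0,3,G):
RRRGRRY
RRRRRRY
BBBBRRR
BBBBRRR
BBBBYRR
After op 2 paint(1,0,B):
RRRGRRY
BRRRRRY
BBBBRRR
BBBBRRR
BBBBYRR
After op 3 paint(4,1,G):
RRRGRRY
BRRRRRY
BBBBRRR
BBBBRRR
BGBBYRR
After op 4 fill(2,0,G) [12 cells changed]:
RRRGRRY
GRRRRRY
GGGGRRR
GGGGRRR
GGGGYRR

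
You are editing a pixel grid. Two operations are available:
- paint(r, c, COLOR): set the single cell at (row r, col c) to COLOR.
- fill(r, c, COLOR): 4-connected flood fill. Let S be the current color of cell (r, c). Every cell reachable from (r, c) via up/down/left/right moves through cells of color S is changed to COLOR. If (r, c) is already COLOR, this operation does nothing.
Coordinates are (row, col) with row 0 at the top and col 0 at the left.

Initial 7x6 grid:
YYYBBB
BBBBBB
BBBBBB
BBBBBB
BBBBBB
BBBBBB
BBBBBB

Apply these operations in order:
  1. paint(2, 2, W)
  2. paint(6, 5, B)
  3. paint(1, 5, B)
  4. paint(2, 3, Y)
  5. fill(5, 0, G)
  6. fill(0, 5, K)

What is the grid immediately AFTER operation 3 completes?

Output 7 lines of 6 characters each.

Answer: YYYBBB
BBBBBB
BBWBBB
BBBBBB
BBBBBB
BBBBBB
BBBBBB

Derivation:
After op 1 paint(2,2,W):
YYYBBB
BBBBBB
BBWBBB
BBBBBB
BBBBBB
BBBBBB
BBBBBB
After op 2 paint(6,5,B):
YYYBBB
BBBBBB
BBWBBB
BBBBBB
BBBBBB
BBBBBB
BBBBBB
After op 3 paint(1,5,B):
YYYBBB
BBBBBB
BBWBBB
BBBBBB
BBBBBB
BBBBBB
BBBBBB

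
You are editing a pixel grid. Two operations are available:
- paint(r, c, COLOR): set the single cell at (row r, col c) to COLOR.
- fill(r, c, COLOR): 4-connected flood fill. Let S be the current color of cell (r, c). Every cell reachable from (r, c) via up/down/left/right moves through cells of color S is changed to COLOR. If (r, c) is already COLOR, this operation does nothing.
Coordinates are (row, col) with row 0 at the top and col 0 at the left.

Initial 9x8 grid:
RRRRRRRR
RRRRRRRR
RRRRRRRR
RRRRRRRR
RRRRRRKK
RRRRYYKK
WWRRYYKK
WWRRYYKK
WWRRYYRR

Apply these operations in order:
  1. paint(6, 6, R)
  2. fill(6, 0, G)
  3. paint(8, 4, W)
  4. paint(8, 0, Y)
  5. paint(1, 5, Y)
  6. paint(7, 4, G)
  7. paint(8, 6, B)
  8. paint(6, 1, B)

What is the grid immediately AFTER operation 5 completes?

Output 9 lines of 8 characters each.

Answer: RRRRRRRR
RRRRRYRR
RRRRRRRR
RRRRRRRR
RRRRRRKK
RRRRYYKK
GGRRYYRK
GGRRYYKK
YGRRWYRR

Derivation:
After op 1 paint(6,6,R):
RRRRRRRR
RRRRRRRR
RRRRRRRR
RRRRRRRR
RRRRRRKK
RRRRYYKK
WWRRYYRK
WWRRYYKK
WWRRYYRR
After op 2 fill(6,0,G) [6 cells changed]:
RRRRRRRR
RRRRRRRR
RRRRRRRR
RRRRRRRR
RRRRRRKK
RRRRYYKK
GGRRYYRK
GGRRYYKK
GGRRYYRR
After op 3 paint(8,4,W):
RRRRRRRR
RRRRRRRR
RRRRRRRR
RRRRRRRR
RRRRRRKK
RRRRYYKK
GGRRYYRK
GGRRYYKK
GGRRWYRR
After op 4 paint(8,0,Y):
RRRRRRRR
RRRRRRRR
RRRRRRRR
RRRRRRRR
RRRRRRKK
RRRRYYKK
GGRRYYRK
GGRRYYKK
YGRRWYRR
After op 5 paint(1,5,Y):
RRRRRRRR
RRRRRYRR
RRRRRRRR
RRRRRRRR
RRRRRRKK
RRRRYYKK
GGRRYYRK
GGRRYYKK
YGRRWYRR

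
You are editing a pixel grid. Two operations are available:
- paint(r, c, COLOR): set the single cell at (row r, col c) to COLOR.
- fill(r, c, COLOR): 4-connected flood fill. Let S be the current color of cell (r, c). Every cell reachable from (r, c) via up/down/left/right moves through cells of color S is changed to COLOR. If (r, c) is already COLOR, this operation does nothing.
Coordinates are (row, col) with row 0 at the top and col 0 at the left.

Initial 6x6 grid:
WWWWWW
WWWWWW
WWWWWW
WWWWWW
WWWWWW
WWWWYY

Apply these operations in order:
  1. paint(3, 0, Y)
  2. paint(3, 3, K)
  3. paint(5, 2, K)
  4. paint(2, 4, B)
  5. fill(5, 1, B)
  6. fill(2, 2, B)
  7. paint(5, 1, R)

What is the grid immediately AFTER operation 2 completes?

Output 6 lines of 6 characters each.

After op 1 paint(3,0,Y):
WWWWWW
WWWWWW
WWWWWW
YWWWWW
WWWWWW
WWWWYY
After op 2 paint(3,3,K):
WWWWWW
WWWWWW
WWWWWW
YWWKWW
WWWWWW
WWWWYY

Answer: WWWWWW
WWWWWW
WWWWWW
YWWKWW
WWWWWW
WWWWYY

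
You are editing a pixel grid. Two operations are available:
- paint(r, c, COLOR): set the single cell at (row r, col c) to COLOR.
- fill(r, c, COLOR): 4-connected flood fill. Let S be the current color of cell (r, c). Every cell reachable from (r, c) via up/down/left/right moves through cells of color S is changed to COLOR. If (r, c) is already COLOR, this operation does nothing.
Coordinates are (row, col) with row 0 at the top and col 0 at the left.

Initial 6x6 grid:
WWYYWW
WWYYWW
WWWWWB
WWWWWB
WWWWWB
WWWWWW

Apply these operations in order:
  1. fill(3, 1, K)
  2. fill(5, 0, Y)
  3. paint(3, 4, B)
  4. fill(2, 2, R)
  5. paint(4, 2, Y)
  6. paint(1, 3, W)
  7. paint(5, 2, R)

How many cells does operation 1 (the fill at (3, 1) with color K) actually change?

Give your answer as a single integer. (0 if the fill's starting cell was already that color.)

Answer: 29

Derivation:
After op 1 fill(3,1,K) [29 cells changed]:
KKYYKK
KKYYKK
KKKKKB
KKKKKB
KKKKKB
KKKKKK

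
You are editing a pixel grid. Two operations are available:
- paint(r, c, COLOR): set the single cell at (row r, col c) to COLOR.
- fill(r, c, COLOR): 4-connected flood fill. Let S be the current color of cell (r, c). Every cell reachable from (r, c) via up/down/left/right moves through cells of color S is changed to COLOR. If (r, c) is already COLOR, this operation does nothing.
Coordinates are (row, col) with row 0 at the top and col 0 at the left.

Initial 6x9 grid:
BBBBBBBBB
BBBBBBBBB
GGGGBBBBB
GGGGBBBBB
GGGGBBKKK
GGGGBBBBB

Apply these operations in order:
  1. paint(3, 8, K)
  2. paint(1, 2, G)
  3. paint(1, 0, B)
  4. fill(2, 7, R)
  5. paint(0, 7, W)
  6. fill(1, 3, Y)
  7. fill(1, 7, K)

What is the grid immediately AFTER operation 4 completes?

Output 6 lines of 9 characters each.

Answer: RRRRRRRRR
RRGRRRRRR
GGGGRRRRR
GGGGRRRRK
GGGGRRKKK
GGGGRRRRR

Derivation:
After op 1 paint(3,8,K):
BBBBBBBBB
BBBBBBBBB
GGGGBBBBB
GGGGBBBBK
GGGGBBKKK
GGGGBBBBB
After op 2 paint(1,2,G):
BBBBBBBBB
BBGBBBBBB
GGGGBBBBB
GGGGBBBBK
GGGGBBKKK
GGGGBBBBB
After op 3 paint(1,0,B):
BBBBBBBBB
BBGBBBBBB
GGGGBBBBB
GGGGBBBBK
GGGGBBKKK
GGGGBBBBB
After op 4 fill(2,7,R) [33 cells changed]:
RRRRRRRRR
RRGRRRRRR
GGGGRRRRR
GGGGRRRRK
GGGGRRKKK
GGGGRRRRR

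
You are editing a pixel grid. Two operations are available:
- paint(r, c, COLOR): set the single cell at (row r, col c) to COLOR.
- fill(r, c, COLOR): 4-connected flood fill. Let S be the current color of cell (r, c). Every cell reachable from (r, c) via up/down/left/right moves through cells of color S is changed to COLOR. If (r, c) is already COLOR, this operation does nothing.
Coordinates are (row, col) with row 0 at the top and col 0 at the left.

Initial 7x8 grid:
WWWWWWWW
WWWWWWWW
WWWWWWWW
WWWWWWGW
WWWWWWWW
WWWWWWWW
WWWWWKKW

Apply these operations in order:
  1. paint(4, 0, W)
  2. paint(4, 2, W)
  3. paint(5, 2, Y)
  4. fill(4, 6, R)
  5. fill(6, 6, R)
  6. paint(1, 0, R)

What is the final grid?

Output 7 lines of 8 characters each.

Answer: RRRRRRRR
RRRRRRRR
RRRRRRRR
RRRRRRGR
RRRRRRRR
RRYRRRRR
RRRRRRRR

Derivation:
After op 1 paint(4,0,W):
WWWWWWWW
WWWWWWWW
WWWWWWWW
WWWWWWGW
WWWWWWWW
WWWWWWWW
WWWWWKKW
After op 2 paint(4,2,W):
WWWWWWWW
WWWWWWWW
WWWWWWWW
WWWWWWGW
WWWWWWWW
WWWWWWWW
WWWWWKKW
After op 3 paint(5,2,Y):
WWWWWWWW
WWWWWWWW
WWWWWWWW
WWWWWWGW
WWWWWWWW
WWYWWWWW
WWWWWKKW
After op 4 fill(4,6,R) [52 cells changed]:
RRRRRRRR
RRRRRRRR
RRRRRRRR
RRRRRRGR
RRRRRRRR
RRYRRRRR
RRRRRKKR
After op 5 fill(6,6,R) [2 cells changed]:
RRRRRRRR
RRRRRRRR
RRRRRRRR
RRRRRRGR
RRRRRRRR
RRYRRRRR
RRRRRRRR
After op 6 paint(1,0,R):
RRRRRRRR
RRRRRRRR
RRRRRRRR
RRRRRRGR
RRRRRRRR
RRYRRRRR
RRRRRRRR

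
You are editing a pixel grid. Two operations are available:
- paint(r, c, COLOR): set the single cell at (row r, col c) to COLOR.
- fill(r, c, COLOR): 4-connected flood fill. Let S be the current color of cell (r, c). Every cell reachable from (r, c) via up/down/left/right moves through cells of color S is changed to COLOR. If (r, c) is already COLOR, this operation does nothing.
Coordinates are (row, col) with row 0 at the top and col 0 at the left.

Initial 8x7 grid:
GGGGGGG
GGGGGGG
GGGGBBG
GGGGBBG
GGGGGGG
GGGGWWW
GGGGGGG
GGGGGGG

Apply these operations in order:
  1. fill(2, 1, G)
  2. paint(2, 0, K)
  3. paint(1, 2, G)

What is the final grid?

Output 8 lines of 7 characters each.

Answer: GGGGGGG
GGGGGGG
KGGGBBG
GGGGBBG
GGGGGGG
GGGGWWW
GGGGGGG
GGGGGGG

Derivation:
After op 1 fill(2,1,G) [0 cells changed]:
GGGGGGG
GGGGGGG
GGGGBBG
GGGGBBG
GGGGGGG
GGGGWWW
GGGGGGG
GGGGGGG
After op 2 paint(2,0,K):
GGGGGGG
GGGGGGG
KGGGBBG
GGGGBBG
GGGGGGG
GGGGWWW
GGGGGGG
GGGGGGG
After op 3 paint(1,2,G):
GGGGGGG
GGGGGGG
KGGGBBG
GGGGBBG
GGGGGGG
GGGGWWW
GGGGGGG
GGGGGGG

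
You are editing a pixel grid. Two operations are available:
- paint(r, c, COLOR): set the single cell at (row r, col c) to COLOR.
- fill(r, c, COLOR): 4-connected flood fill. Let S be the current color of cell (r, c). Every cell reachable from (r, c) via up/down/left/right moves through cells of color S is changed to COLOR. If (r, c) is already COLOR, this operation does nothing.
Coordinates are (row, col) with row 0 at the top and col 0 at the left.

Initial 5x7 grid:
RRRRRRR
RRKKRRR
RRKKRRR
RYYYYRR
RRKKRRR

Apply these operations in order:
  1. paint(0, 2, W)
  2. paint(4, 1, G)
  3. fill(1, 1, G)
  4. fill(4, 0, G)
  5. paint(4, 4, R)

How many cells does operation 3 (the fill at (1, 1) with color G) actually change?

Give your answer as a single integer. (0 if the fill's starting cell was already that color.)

Answer: 8

Derivation:
After op 1 paint(0,2,W):
RRWRRRR
RRKKRRR
RRKKRRR
RYYYYRR
RRKKRRR
After op 2 paint(4,1,G):
RRWRRRR
RRKKRRR
RRKKRRR
RYYYYRR
RGKKRRR
After op 3 fill(1,1,G) [8 cells changed]:
GGWRRRR
GGKKRRR
GGKKRRR
GYYYYRR
GGKKRRR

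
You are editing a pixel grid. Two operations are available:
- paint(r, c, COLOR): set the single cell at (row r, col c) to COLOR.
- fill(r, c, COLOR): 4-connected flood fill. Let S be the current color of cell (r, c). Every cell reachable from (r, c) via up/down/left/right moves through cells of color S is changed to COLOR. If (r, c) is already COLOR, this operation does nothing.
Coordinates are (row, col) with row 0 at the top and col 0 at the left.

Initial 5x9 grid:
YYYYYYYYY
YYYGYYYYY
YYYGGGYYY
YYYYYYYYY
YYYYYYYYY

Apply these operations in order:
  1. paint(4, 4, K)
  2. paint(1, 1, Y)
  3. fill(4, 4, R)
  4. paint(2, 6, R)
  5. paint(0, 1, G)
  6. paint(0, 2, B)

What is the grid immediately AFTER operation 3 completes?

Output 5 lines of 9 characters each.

Answer: YYYYYYYYY
YYYGYYYYY
YYYGGGYYY
YYYYYYYYY
YYYYRYYYY

Derivation:
After op 1 paint(4,4,K):
YYYYYYYYY
YYYGYYYYY
YYYGGGYYY
YYYYYYYYY
YYYYKYYYY
After op 2 paint(1,1,Y):
YYYYYYYYY
YYYGYYYYY
YYYGGGYYY
YYYYYYYYY
YYYYKYYYY
After op 3 fill(4,4,R) [1 cells changed]:
YYYYYYYYY
YYYGYYYYY
YYYGGGYYY
YYYYYYYYY
YYYYRYYYY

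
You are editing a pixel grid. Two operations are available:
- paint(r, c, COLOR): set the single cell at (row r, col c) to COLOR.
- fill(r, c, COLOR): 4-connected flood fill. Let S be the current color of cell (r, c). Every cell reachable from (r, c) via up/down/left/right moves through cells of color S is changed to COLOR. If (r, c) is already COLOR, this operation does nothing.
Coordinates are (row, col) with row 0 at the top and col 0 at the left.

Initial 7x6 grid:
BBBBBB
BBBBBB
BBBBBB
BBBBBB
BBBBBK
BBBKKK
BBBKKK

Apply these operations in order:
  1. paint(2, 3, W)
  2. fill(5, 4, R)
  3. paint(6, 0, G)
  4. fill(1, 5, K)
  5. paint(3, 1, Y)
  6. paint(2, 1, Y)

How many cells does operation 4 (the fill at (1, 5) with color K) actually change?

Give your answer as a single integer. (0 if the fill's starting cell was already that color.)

Answer: 33

Derivation:
After op 1 paint(2,3,W):
BBBBBB
BBBBBB
BBBWBB
BBBBBB
BBBBBK
BBBKKK
BBBKKK
After op 2 fill(5,4,R) [7 cells changed]:
BBBBBB
BBBBBB
BBBWBB
BBBBBB
BBBBBR
BBBRRR
BBBRRR
After op 3 paint(6,0,G):
BBBBBB
BBBBBB
BBBWBB
BBBBBB
BBBBBR
BBBRRR
GBBRRR
After op 4 fill(1,5,K) [33 cells changed]:
KKKKKK
KKKKKK
KKKWKK
KKKKKK
KKKKKR
KKKRRR
GKKRRR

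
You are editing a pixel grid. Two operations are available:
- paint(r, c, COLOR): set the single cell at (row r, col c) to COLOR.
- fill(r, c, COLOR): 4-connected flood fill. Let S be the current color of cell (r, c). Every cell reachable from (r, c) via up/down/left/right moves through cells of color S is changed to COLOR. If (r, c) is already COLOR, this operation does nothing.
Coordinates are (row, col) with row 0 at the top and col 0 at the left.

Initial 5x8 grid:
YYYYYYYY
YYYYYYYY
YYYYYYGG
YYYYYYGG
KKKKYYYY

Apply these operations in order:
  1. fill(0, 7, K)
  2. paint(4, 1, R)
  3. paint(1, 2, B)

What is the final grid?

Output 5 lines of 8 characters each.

After op 1 fill(0,7,K) [32 cells changed]:
KKKKKKKK
KKKKKKKK
KKKKKKGG
KKKKKKGG
KKKKKKKK
After op 2 paint(4,1,R):
KKKKKKKK
KKKKKKKK
KKKKKKGG
KKKKKKGG
KRKKKKKK
After op 3 paint(1,2,B):
KKKKKKKK
KKBKKKKK
KKKKKKGG
KKKKKKGG
KRKKKKKK

Answer: KKKKKKKK
KKBKKKKK
KKKKKKGG
KKKKKKGG
KRKKKKKK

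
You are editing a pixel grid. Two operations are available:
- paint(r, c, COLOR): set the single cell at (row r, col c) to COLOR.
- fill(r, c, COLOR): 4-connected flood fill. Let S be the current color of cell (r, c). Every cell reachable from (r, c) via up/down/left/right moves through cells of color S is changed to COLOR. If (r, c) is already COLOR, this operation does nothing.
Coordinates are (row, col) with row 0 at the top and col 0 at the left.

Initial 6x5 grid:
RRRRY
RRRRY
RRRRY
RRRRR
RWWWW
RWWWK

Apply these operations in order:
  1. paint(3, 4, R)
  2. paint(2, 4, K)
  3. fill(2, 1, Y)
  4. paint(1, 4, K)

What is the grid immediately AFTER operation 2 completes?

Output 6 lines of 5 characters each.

After op 1 paint(3,4,R):
RRRRY
RRRRY
RRRRY
RRRRR
RWWWW
RWWWK
After op 2 paint(2,4,K):
RRRRY
RRRRY
RRRRK
RRRRR
RWWWW
RWWWK

Answer: RRRRY
RRRRY
RRRRK
RRRRR
RWWWW
RWWWK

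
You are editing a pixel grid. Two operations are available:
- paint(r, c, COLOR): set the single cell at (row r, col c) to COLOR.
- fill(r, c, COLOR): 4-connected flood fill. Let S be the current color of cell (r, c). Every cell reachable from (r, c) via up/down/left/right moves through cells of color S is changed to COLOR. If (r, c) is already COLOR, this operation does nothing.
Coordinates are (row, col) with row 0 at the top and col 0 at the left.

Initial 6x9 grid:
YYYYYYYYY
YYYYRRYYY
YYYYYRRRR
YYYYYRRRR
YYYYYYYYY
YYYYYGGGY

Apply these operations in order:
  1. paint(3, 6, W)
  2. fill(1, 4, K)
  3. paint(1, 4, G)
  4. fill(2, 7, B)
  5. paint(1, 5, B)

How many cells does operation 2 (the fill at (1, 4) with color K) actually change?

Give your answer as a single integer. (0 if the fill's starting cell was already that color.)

After op 1 paint(3,6,W):
YYYYYYYYY
YYYYRRYYY
YYYYYRRRR
YYYYYRWRR
YYYYYYYYY
YYYYYGGGY
After op 2 fill(1,4,K) [9 cells changed]:
YYYYYYYYY
YYYYKKYYY
YYYYYKKKK
YYYYYKWKK
YYYYYYYYY
YYYYYGGGY

Answer: 9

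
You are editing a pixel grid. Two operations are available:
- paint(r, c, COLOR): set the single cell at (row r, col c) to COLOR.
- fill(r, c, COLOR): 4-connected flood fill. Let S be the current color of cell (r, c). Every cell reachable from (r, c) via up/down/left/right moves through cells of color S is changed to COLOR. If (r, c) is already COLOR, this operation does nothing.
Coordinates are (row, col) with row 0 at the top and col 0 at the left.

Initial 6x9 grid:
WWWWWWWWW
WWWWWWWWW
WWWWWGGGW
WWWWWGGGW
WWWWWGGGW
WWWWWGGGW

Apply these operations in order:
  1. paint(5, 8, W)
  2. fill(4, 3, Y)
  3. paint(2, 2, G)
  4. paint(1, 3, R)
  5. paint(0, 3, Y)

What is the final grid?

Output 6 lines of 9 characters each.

Answer: YYYYYYYYY
YYYRYYYYY
YYGYYGGGY
YYYYYGGGY
YYYYYGGGY
YYYYYGGGY

Derivation:
After op 1 paint(5,8,W):
WWWWWWWWW
WWWWWWWWW
WWWWWGGGW
WWWWWGGGW
WWWWWGGGW
WWWWWGGGW
After op 2 fill(4,3,Y) [42 cells changed]:
YYYYYYYYY
YYYYYYYYY
YYYYYGGGY
YYYYYGGGY
YYYYYGGGY
YYYYYGGGY
After op 3 paint(2,2,G):
YYYYYYYYY
YYYYYYYYY
YYGYYGGGY
YYYYYGGGY
YYYYYGGGY
YYYYYGGGY
After op 4 paint(1,3,R):
YYYYYYYYY
YYYRYYYYY
YYGYYGGGY
YYYYYGGGY
YYYYYGGGY
YYYYYGGGY
After op 5 paint(0,3,Y):
YYYYYYYYY
YYYRYYYYY
YYGYYGGGY
YYYYYGGGY
YYYYYGGGY
YYYYYGGGY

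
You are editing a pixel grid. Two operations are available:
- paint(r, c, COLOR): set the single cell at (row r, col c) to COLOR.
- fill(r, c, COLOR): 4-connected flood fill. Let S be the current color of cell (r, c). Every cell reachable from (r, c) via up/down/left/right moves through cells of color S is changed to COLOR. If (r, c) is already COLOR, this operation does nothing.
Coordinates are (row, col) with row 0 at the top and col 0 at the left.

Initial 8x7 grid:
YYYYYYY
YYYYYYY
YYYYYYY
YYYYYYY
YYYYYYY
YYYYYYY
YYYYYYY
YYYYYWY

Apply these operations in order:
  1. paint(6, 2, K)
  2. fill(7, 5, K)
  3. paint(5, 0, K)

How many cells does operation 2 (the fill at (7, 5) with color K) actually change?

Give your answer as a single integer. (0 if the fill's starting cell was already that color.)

Answer: 1

Derivation:
After op 1 paint(6,2,K):
YYYYYYY
YYYYYYY
YYYYYYY
YYYYYYY
YYYYYYY
YYYYYYY
YYKYYYY
YYYYYWY
After op 2 fill(7,5,K) [1 cells changed]:
YYYYYYY
YYYYYYY
YYYYYYY
YYYYYYY
YYYYYYY
YYYYYYY
YYKYYYY
YYYYYKY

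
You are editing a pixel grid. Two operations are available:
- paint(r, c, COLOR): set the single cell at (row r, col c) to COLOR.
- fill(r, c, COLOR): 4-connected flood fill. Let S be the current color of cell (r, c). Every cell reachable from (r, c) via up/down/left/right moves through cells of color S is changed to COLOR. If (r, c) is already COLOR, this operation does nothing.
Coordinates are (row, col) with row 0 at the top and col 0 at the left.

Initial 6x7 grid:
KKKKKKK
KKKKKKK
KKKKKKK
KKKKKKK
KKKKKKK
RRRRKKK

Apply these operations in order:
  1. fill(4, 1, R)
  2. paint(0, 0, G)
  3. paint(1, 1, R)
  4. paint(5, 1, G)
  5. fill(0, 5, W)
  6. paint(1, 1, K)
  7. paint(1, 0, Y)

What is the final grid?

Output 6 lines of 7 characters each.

After op 1 fill(4,1,R) [38 cells changed]:
RRRRRRR
RRRRRRR
RRRRRRR
RRRRRRR
RRRRRRR
RRRRRRR
After op 2 paint(0,0,G):
GRRRRRR
RRRRRRR
RRRRRRR
RRRRRRR
RRRRRRR
RRRRRRR
After op 3 paint(1,1,R):
GRRRRRR
RRRRRRR
RRRRRRR
RRRRRRR
RRRRRRR
RRRRRRR
After op 4 paint(5,1,G):
GRRRRRR
RRRRRRR
RRRRRRR
RRRRRRR
RRRRRRR
RGRRRRR
After op 5 fill(0,5,W) [40 cells changed]:
GWWWWWW
WWWWWWW
WWWWWWW
WWWWWWW
WWWWWWW
WGWWWWW
After op 6 paint(1,1,K):
GWWWWWW
WKWWWWW
WWWWWWW
WWWWWWW
WWWWWWW
WGWWWWW
After op 7 paint(1,0,Y):
GWWWWWW
YKWWWWW
WWWWWWW
WWWWWWW
WWWWWWW
WGWWWWW

Answer: GWWWWWW
YKWWWWW
WWWWWWW
WWWWWWW
WWWWWWW
WGWWWWW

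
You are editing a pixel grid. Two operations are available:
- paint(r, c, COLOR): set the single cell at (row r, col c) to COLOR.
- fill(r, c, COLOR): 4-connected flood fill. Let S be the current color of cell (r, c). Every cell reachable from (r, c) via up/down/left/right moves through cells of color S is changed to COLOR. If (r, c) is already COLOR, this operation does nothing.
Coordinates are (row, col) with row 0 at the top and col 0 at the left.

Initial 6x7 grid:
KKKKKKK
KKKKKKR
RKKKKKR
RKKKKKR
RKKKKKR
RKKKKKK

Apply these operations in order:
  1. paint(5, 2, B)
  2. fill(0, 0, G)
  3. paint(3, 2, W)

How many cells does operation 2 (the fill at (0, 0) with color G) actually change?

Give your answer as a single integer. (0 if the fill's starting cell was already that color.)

After op 1 paint(5,2,B):
KKKKKKK
KKKKKKR
RKKKKKR
RKKKKKR
RKKKKKR
RKBKKKK
After op 2 fill(0,0,G) [33 cells changed]:
GGGGGGG
GGGGGGR
RGGGGGR
RGGGGGR
RGGGGGR
RGBGGGG

Answer: 33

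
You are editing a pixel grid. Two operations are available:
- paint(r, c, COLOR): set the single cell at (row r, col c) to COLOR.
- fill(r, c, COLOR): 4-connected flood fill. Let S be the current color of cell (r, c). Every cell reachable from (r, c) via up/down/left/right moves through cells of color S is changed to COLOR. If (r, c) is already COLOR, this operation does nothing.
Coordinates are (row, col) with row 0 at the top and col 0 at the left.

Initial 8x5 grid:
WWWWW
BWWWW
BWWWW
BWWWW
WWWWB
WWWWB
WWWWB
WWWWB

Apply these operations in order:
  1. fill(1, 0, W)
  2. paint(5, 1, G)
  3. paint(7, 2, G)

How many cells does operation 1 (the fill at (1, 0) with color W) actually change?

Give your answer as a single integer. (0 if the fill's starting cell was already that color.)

After op 1 fill(1,0,W) [3 cells changed]:
WWWWW
WWWWW
WWWWW
WWWWW
WWWWB
WWWWB
WWWWB
WWWWB

Answer: 3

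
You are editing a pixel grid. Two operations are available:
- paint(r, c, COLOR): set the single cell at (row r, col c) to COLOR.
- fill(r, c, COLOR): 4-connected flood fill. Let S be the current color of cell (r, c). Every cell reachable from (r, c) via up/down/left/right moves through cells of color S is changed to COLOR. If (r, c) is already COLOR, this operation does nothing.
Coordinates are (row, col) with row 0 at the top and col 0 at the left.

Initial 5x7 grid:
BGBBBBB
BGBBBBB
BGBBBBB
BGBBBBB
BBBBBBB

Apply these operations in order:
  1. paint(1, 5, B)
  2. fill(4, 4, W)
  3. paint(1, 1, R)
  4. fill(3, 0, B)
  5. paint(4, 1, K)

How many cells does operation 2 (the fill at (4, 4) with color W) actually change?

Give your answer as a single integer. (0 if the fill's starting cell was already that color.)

After op 1 paint(1,5,B):
BGBBBBB
BGBBBBB
BGBBBBB
BGBBBBB
BBBBBBB
After op 2 fill(4,4,W) [31 cells changed]:
WGWWWWW
WGWWWWW
WGWWWWW
WGWWWWW
WWWWWWW

Answer: 31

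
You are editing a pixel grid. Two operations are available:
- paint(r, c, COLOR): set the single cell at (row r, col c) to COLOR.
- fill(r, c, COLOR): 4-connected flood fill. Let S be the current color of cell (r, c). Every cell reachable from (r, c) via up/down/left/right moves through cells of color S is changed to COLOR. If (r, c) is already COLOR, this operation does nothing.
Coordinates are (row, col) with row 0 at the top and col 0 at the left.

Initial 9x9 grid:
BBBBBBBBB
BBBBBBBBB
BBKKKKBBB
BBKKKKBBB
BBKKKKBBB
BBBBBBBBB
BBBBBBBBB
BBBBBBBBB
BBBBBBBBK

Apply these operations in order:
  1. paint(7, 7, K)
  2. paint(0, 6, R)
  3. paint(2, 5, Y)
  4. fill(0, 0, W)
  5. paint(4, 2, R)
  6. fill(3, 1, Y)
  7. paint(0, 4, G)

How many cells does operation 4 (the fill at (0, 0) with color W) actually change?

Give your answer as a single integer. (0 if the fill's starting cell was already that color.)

Answer: 66

Derivation:
After op 1 paint(7,7,K):
BBBBBBBBB
BBBBBBBBB
BBKKKKBBB
BBKKKKBBB
BBKKKKBBB
BBBBBBBBB
BBBBBBBBB
BBBBBBBKB
BBBBBBBBK
After op 2 paint(0,6,R):
BBBBBBRBB
BBBBBBBBB
BBKKKKBBB
BBKKKKBBB
BBKKKKBBB
BBBBBBBBB
BBBBBBBBB
BBBBBBBKB
BBBBBBBBK
After op 3 paint(2,5,Y):
BBBBBBRBB
BBBBBBBBB
BBKKKYBBB
BBKKKKBBB
BBKKKKBBB
BBBBBBBBB
BBBBBBBBB
BBBBBBBKB
BBBBBBBBK
After op 4 fill(0,0,W) [66 cells changed]:
WWWWWWRWW
WWWWWWWWW
WWKKKYWWW
WWKKKKWWW
WWKKKKWWW
WWWWWWWWW
WWWWWWWWW
WWWWWWWKW
WWWWWWWWK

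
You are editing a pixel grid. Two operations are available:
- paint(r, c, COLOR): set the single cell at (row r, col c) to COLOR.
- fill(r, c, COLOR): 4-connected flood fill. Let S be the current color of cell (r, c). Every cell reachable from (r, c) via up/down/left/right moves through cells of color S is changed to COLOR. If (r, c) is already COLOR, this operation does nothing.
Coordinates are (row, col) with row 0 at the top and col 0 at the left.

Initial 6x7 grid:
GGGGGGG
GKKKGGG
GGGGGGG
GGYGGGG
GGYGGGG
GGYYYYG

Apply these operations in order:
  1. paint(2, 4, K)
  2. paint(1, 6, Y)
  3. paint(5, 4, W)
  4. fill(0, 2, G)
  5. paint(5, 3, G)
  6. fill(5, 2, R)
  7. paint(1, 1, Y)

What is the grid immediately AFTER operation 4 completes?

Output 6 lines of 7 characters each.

Answer: GGGGGGG
GKKKGGY
GGGGKGG
GGYGGGG
GGYGGGG
GGYYWYG

Derivation:
After op 1 paint(2,4,K):
GGGGGGG
GKKKGGG
GGGGKGG
GGYGGGG
GGYGGGG
GGYYYYG
After op 2 paint(1,6,Y):
GGGGGGG
GKKKGGY
GGGGKGG
GGYGGGG
GGYGGGG
GGYYYYG
After op 3 paint(5,4,W):
GGGGGGG
GKKKGGY
GGGGKGG
GGYGGGG
GGYGGGG
GGYYWYG
After op 4 fill(0,2,G) [0 cells changed]:
GGGGGGG
GKKKGGY
GGGGKGG
GGYGGGG
GGYGGGG
GGYYWYG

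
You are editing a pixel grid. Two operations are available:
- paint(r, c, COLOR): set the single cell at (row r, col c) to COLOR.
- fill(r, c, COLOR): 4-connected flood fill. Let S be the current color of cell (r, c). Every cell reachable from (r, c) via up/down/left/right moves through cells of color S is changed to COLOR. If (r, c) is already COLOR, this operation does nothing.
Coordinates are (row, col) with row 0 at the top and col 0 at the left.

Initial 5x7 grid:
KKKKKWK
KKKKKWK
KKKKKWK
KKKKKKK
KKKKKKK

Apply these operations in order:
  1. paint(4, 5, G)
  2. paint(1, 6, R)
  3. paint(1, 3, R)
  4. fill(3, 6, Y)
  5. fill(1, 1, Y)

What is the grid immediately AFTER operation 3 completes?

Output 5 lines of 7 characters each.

Answer: KKKKKWK
KKKRKWR
KKKKKWK
KKKKKKK
KKKKKGK

Derivation:
After op 1 paint(4,5,G):
KKKKKWK
KKKKKWK
KKKKKWK
KKKKKKK
KKKKKGK
After op 2 paint(1,6,R):
KKKKKWK
KKKKKWR
KKKKKWK
KKKKKKK
KKKKKGK
After op 3 paint(1,3,R):
KKKKKWK
KKKRKWR
KKKKKWK
KKKKKKK
KKKKKGK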